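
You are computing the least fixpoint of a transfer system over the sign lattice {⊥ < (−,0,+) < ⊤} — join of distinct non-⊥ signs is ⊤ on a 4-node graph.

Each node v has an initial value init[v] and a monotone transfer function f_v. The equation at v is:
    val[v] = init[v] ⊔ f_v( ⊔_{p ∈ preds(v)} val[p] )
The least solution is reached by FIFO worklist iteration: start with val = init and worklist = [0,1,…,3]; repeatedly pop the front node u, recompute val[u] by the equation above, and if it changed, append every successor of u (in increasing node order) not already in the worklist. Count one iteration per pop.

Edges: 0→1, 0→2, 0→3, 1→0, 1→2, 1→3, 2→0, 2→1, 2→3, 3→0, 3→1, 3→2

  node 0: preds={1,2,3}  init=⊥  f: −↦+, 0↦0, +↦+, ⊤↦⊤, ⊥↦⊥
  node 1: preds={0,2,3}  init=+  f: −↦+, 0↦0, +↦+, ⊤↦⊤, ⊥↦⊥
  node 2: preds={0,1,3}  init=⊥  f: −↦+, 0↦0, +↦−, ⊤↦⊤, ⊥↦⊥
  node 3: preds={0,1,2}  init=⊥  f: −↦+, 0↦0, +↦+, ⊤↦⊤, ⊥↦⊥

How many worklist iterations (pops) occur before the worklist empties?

10

Iteration log — 10 steps:
  step 1. node 0  ⊔preds=+  new=+  old=⊥  +wl: 
  step 2. node 1  ⊔preds=+  new=+  stable
  step 3. node 2  ⊔preds=+  new=−  old=⊥  +wl: 0,1
  step 4. node 3  ⊔preds=⊤  new=⊤  old=⊥  +wl: 2
  step 5. node 0  ⊔preds=⊤  new=⊤  old=+  +wl: 3
  step 6. node 1  ⊔preds=⊤  new=⊤  old=+  +wl: 0
  step 7. node 2  ⊔preds=⊤  new=⊤  old=−  +wl: 1
  step 8. node 3  ⊔preds=⊤  new=⊤  stable
  step 9. node 0  ⊔preds=⊤  new=⊤  stable
  step 10. node 1  ⊔preds=⊤  new=⊤  stable

Least fixpoint reached:
  node 0: ⊤
  node 1: ⊤
  node 2: ⊤
  node 3: ⊤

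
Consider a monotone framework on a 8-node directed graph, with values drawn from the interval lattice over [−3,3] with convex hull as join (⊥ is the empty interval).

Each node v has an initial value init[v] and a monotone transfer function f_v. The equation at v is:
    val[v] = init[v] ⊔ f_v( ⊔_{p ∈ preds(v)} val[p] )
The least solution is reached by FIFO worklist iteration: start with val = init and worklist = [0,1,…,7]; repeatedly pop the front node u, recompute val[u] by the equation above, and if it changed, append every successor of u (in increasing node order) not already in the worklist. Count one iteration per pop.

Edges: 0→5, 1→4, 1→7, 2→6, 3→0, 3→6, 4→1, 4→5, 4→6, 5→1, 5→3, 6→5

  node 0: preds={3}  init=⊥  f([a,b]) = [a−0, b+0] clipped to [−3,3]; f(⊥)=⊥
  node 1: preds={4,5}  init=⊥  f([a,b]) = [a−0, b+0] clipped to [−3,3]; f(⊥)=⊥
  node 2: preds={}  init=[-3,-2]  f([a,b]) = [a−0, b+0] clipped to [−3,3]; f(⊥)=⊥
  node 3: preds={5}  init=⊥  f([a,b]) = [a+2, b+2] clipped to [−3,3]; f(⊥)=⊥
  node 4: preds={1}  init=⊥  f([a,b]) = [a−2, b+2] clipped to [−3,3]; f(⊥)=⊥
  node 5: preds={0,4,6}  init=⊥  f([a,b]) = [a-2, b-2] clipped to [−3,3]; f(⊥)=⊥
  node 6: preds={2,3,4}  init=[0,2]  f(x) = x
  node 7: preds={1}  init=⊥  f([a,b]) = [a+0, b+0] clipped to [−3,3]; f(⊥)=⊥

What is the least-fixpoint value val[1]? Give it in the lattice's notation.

Worklist (31 pops):
  #1 pop 0: in=⊥ → ⊥ (no change)
  #2 pop 1: in=⊥ → ⊥ (no change)
  #3 pop 2: in=⊥ → [-3,-2] (no change)
  #4 pop 3: in=⊥ → ⊥ (no change)
  #5 pop 4: in=⊥ → ⊥ (no change)
  #6 pop 5: in=[0,2] → [-2,0] (was ⊥); enqueue [1,3]
  #7 pop 6: in=[-3,-2] → [-3,2] (was [0,2]); enqueue [5]
  #8 pop 7: in=⊥ → ⊥ (no change)
  #9 pop 1: in=[-2,0] → [-2,0] (was ⊥); enqueue [4,7]
  #10 pop 3: in=[-2,0] → [0,2] (was ⊥); enqueue [0,6]
  #11 pop 5: in=[-3,2] → [-3,0] (was [-2,0]); enqueue [1,3]
  #12 pop 4: in=[-2,0] → [-3,2] (was ⊥); enqueue [5]
  #13 pop 7: in=[-2,0] → [-2,0] (was ⊥); enqueue []
  #14 pop 0: in=[0,2] → [0,2] (was ⊥); enqueue []
  #15 pop 6: in=[-3,2] → [-3,2] (no change)
  #16 pop 1: in=[-3,2] → [-3,2] (was [-2,0]); enqueue [4,7]
  #17 pop 3: in=[-3,0] → [-1,2] (was [0,2]); enqueue [0,6]
  #18 pop 5: in=[-3,2] → [-3,0] (no change)
  #19 pop 4: in=[-3,2] → [-3,3] (was [-3,2]); enqueue [1,5]
  #20 pop 7: in=[-3,2] → [-3,2] (was [-2,0]); enqueue []
  #21 pop 0: in=[-1,2] → [-1,2] (was [0,2]); enqueue []
  #22 pop 6: in=[-3,3] → [-3,3] (was [-3,2]); enqueue []
  #23 pop 1: in=[-3,3] → [-3,3] (was [-3,2]); enqueue [4,7]
  #24 pop 5: in=[-3,3] → [-3,1] (was [-3,0]); enqueue [1,3]
  #25 pop 4: in=[-3,3] → [-3,3] (no change)
  #26 pop 7: in=[-3,3] → [-3,3] (was [-3,2]); enqueue []
  #27 pop 1: in=[-3,3] → [-3,3] (no change)
  #28 pop 3: in=[-3,1] → [-1,3] (was [-1,2]); enqueue [0,6]
  #29 pop 0: in=[-1,3] → [-1,3] (was [-1,2]); enqueue [5]
  #30 pop 6: in=[-3,3] → [-3,3] (no change)
  #31 pop 5: in=[-3,3] → [-3,1] (no change)

Fixpoint:
  val[0] = [-1,3]
  val[1] = [-3,3]
  val[2] = [-3,-2]
  val[3] = [-1,3]
  val[4] = [-3,3]
  val[5] = [-3,1]
  val[6] = [-3,3]
  val[7] = [-3,3]

[-3,3]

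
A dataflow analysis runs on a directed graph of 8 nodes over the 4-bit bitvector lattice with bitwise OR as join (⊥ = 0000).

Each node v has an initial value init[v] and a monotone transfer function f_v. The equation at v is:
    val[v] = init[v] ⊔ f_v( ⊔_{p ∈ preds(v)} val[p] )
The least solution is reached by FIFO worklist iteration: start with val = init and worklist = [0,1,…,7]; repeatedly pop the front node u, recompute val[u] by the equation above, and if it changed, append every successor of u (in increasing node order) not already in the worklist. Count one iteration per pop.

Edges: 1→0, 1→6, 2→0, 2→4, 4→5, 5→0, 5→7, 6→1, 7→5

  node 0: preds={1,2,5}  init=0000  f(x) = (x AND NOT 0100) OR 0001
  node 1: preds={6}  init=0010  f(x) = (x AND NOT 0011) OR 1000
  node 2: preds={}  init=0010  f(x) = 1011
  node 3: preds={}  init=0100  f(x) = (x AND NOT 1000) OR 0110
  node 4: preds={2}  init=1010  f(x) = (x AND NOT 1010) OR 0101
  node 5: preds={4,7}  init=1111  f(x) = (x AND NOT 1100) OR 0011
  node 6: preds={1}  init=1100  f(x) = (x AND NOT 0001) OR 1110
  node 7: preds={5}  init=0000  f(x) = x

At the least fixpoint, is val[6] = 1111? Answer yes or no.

Worklist (11 pops):
  #1 pop 0: in=1111 → 1011 (was 0000); enqueue []
  #2 pop 1: in=1100 → 1110 (was 0010); enqueue [0]
  #3 pop 2: in=0000 → 1011 (was 0010); enqueue []
  #4 pop 3: in=0000 → 0110 (was 0100); enqueue []
  #5 pop 4: in=1011 → 1111 (was 1010); enqueue []
  #6 pop 5: in=1111 → 1111 (no change)
  #7 pop 6: in=1110 → 1110 (was 1100); enqueue [1]
  #8 pop 7: in=1111 → 1111 (was 0000); enqueue [5]
  #9 pop 0: in=1111 → 1011 (no change)
  #10 pop 1: in=1110 → 1110 (no change)
  #11 pop 5: in=1111 → 1111 (no change)

Fixpoint:
  val[0] = 1011
  val[1] = 1110
  val[2] = 1011
  val[3] = 0110
  val[4] = 1111
  val[5] = 1111
  val[6] = 1110
  val[7] = 1111

no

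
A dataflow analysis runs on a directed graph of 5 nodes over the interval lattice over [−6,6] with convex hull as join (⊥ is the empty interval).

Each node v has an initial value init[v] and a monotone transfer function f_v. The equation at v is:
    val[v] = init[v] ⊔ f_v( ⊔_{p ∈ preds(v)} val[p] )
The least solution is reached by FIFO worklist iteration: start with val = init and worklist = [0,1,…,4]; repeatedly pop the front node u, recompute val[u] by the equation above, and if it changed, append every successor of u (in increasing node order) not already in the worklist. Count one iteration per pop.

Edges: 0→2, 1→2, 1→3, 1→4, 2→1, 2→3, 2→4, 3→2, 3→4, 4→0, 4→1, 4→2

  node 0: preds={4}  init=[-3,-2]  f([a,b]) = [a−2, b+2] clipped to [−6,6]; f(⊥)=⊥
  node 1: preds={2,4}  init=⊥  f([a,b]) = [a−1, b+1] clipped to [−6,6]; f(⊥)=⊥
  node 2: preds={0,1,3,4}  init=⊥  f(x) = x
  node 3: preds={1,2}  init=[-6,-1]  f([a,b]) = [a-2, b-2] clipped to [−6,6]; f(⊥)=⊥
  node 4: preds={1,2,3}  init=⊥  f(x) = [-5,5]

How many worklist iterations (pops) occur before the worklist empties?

12

Iteration log — 12 steps:
  step 1. node 0  ⊔preds=⊥  new=[-3,-2]  stable
  step 2. node 1  ⊔preds=⊥  new=⊥  stable
  step 3. node 2  ⊔preds=[-6,-1]  new=[-6,-1]  old=⊥  +wl: 1
  step 4. node 3  ⊔preds=[-6,-1]  new=[-6,-1]  stable
  step 5. node 4  ⊔preds=[-6,-1]  new=[-5,5]  old=⊥  +wl: 0,2
  step 6. node 1  ⊔preds=[-6,5]  new=[-6,6]  old=⊥  +wl: 3,4
  step 7. node 0  ⊔preds=[-5,5]  new=[-6,6]  old=[-3,-2]  +wl: 
  step 8. node 2  ⊔preds=[-6,6]  new=[-6,6]  old=[-6,-1]  +wl: 1
  step 9. node 3  ⊔preds=[-6,6]  new=[-6,4]  old=[-6,-1]  +wl: 2
  step 10. node 4  ⊔preds=[-6,6]  new=[-5,5]  stable
  step 11. node 1  ⊔preds=[-6,6]  new=[-6,6]  stable
  step 12. node 2  ⊔preds=[-6,6]  new=[-6,6]  stable

Least fixpoint reached:
  node 0: [-6,6]
  node 1: [-6,6]
  node 2: [-6,6]
  node 3: [-6,4]
  node 4: [-5,5]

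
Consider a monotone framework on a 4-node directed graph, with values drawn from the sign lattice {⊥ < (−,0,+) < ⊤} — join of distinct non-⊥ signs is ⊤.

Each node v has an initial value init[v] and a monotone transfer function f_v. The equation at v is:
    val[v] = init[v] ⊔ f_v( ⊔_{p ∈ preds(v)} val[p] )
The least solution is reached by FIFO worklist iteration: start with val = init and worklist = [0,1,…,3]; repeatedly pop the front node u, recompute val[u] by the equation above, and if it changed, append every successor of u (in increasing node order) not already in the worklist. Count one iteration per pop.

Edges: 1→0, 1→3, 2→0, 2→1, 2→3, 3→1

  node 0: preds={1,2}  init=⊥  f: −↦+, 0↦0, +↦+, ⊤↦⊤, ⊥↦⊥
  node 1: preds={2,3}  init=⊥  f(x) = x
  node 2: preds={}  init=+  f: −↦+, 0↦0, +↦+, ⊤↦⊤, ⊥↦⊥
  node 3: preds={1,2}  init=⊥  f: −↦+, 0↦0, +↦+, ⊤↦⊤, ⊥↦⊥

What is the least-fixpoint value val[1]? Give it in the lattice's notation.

+

Trace (6 dequeues):
  [1] u=0 | in + | out + | prev ⊥ | push {}
  [2] u=1 | in + | out + | prev ⊥ | push {0}
  [3] u=2 | in ⊥ | out + | ==
  [4] u=3 | in + | out + | prev ⊥ | push {1}
  [5] u=0 | in + | out + | ==
  [6] u=1 | in + | out + | ==

Converged values:
  [0] +
  [1] +
  [2] +
  [3] +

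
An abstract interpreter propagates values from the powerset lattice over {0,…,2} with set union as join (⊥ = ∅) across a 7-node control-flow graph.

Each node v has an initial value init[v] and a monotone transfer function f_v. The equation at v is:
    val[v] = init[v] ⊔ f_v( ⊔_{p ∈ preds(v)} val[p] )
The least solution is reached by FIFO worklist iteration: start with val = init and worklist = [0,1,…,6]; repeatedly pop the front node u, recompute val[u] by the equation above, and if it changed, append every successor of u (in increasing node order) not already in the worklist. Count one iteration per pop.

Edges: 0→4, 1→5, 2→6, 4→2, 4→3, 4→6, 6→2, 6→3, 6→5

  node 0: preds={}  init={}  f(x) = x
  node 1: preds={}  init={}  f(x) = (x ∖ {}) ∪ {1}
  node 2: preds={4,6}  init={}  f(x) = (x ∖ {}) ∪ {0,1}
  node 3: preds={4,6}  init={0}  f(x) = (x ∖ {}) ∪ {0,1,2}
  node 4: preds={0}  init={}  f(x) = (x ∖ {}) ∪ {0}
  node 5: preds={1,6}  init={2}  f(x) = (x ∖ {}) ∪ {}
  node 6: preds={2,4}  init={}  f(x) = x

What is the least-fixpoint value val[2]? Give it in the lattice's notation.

{0,1}

Worklist (10 pops):
  #1 pop 0: in={} → {} (no change)
  #2 pop 1: in={} → {1} (was {}); enqueue []
  #3 pop 2: in={} → {0,1} (was {}); enqueue []
  #4 pop 3: in={} → {0,1,2} (was {0}); enqueue []
  #5 pop 4: in={} → {0} (was {}); enqueue [2,3]
  #6 pop 5: in={1} → {1,2} (was {2}); enqueue []
  #7 pop 6: in={0,1} → {0,1} (was {}); enqueue [5]
  #8 pop 2: in={0,1} → {0,1} (no change)
  #9 pop 3: in={0,1} → {0,1,2} (no change)
  #10 pop 5: in={0,1} → {0,1,2} (was {1,2}); enqueue []

Fixpoint:
  val[0] = {}
  val[1] = {1}
  val[2] = {0,1}
  val[3] = {0,1,2}
  val[4] = {0}
  val[5] = {0,1,2}
  val[6] = {0,1}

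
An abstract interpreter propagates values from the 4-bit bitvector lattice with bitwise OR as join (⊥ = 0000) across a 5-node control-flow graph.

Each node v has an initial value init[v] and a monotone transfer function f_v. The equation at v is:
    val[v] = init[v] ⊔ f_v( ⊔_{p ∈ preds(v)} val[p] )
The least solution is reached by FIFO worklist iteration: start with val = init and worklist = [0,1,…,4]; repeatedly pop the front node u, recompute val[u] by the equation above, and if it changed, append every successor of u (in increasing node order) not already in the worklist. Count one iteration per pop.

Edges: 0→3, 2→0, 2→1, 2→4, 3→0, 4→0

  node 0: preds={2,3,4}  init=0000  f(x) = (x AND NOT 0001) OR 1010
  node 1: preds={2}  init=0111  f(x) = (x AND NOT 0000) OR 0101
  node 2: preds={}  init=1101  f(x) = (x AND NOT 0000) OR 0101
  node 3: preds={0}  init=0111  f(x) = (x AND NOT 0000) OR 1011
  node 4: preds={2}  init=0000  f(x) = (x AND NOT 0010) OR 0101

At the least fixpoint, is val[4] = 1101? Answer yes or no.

Trace (6 dequeues):
  [1] u=0 | in 1111 | out 1110 | prev 0000 | push {}
  [2] u=1 | in 1101 | out 1111 | prev 0111 | push {}
  [3] u=2 | in 0000 | out 1101 | ==
  [4] u=3 | in 1110 | out 1111 | prev 0111 | push {0}
  [5] u=4 | in 1101 | out 1101 | prev 0000 | push {}
  [6] u=0 | in 1111 | out 1110 | ==

Converged values:
  [0] 1110
  [1] 1111
  [2] 1101
  [3] 1111
  [4] 1101

yes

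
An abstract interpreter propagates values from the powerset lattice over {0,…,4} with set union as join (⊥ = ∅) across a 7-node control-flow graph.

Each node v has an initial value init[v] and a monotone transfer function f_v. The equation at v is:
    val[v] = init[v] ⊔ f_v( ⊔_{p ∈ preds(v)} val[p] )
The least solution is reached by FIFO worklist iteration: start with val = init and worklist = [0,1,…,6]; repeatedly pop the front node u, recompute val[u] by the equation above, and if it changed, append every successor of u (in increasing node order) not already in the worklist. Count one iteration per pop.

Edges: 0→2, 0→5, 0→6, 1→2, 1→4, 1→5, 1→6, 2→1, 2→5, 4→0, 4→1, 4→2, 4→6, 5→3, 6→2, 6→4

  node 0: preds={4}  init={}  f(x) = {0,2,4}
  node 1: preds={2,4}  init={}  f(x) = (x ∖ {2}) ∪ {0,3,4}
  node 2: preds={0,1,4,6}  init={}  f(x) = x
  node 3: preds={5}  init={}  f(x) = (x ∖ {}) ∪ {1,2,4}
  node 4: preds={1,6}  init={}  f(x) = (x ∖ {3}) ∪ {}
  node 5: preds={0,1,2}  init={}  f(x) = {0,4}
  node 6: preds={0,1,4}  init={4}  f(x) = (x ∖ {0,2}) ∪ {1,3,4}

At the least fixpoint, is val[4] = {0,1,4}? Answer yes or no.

Trace (18 dequeues):
  [1] u=0 | in {} | out {0,2,4} | prev {} | push {}
  [2] u=1 | in {} | out {0,3,4} | prev {} | push {}
  [3] u=2 | in {0,2,3,4} | out {0,2,3,4} | prev {} | push {1}
  [4] u=3 | in {} | out {1,2,4} | prev {} | push {}
  [5] u=4 | in {0,3,4} | out {0,4} | prev {} | push {0,2}
  [6] u=5 | in {0,2,3,4} | out {0,4} | prev {} | push {3}
  [7] u=6 | in {0,2,3,4} | out {1,3,4} | prev {4} | push {4}
  [8] u=1 | in {0,2,3,4} | out {0,3,4} | ==
  [9] u=0 | in {0,4} | out {0,2,4} | ==
  [10] u=2 | in {0,1,2,3,4} | out {0,1,2,3,4} | prev {0,2,3,4} | push {1,5}
  [11] u=3 | in {0,4} | out {0,1,2,4} | prev {1,2,4} | push {}
  [12] u=4 | in {0,1,3,4} | out {0,1,4} | prev {0,4} | push {0,2,6}
  [13] u=1 | in {0,1,2,3,4} | out {0,1,3,4} | prev {0,3,4} | push {4}
  [14] u=5 | in {0,1,2,3,4} | out {0,4} | ==
  [15] u=0 | in {0,1,4} | out {0,2,4} | ==
  [16] u=2 | in {0,1,2,3,4} | out {0,1,2,3,4} | ==
  [17] u=6 | in {0,1,2,3,4} | out {1,3,4} | ==
  [18] u=4 | in {0,1,3,4} | out {0,1,4} | ==

Converged values:
  [0] {0,2,4}
  [1] {0,1,3,4}
  [2] {0,1,2,3,4}
  [3] {0,1,2,4}
  [4] {0,1,4}
  [5] {0,4}
  [6] {1,3,4}

yes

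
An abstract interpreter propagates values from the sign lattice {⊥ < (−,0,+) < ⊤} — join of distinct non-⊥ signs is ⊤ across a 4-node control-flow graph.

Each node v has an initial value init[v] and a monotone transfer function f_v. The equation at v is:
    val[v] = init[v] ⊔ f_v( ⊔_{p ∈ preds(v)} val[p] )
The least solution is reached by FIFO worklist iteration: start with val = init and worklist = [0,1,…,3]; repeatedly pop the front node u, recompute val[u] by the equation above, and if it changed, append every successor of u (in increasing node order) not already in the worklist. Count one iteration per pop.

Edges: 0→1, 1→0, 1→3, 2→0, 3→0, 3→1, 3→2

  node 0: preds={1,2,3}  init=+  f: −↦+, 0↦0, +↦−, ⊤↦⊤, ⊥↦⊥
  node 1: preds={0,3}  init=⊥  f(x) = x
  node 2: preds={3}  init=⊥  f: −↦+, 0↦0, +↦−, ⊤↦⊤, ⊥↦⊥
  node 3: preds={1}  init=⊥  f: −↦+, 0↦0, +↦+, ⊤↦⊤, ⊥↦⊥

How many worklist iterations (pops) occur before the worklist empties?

Worklist (13 pops):
  #1 pop 0: in=⊥ → + (no change)
  #2 pop 1: in=+ → + (was ⊥); enqueue [0]
  #3 pop 2: in=⊥ → ⊥ (no change)
  #4 pop 3: in=+ → + (was ⊥); enqueue [1,2]
  #5 pop 0: in=+ → ⊤ (was +); enqueue []
  #6 pop 1: in=⊤ → ⊤ (was +); enqueue [0,3]
  #7 pop 2: in=+ → − (was ⊥); enqueue []
  #8 pop 0: in=⊤ → ⊤ (no change)
  #9 pop 3: in=⊤ → ⊤ (was +); enqueue [0,1,2]
  #10 pop 0: in=⊤ → ⊤ (no change)
  #11 pop 1: in=⊤ → ⊤ (no change)
  #12 pop 2: in=⊤ → ⊤ (was −); enqueue [0]
  #13 pop 0: in=⊤ → ⊤ (no change)

Fixpoint:
  val[0] = ⊤
  val[1] = ⊤
  val[2] = ⊤
  val[3] = ⊤

13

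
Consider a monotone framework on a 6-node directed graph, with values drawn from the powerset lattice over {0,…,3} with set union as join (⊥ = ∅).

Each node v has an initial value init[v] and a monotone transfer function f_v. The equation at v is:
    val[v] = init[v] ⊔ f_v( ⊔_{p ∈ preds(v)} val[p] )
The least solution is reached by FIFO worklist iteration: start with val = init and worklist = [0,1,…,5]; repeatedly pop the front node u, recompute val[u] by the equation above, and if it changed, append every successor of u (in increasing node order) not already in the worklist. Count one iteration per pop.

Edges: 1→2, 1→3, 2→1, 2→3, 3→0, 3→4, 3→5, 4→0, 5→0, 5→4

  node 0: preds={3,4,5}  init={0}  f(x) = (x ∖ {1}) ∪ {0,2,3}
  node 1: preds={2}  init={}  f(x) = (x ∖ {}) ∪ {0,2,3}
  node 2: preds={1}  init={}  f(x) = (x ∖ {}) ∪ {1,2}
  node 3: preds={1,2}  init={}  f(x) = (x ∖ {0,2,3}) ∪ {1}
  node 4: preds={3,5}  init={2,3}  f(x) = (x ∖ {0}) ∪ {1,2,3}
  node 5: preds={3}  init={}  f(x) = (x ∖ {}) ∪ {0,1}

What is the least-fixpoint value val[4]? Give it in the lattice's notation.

Iteration log — 11 steps:
  step 1. node 0  ⊔preds={2,3}  new={0,2,3}  old={0}  +wl: 
  step 2. node 1  ⊔preds={}  new={0,2,3}  old={}  +wl: 
  step 3. node 2  ⊔preds={0,2,3}  new={0,1,2,3}  old={}  +wl: 1
  step 4. node 3  ⊔preds={0,1,2,3}  new={1}  old={}  +wl: 0
  step 5. node 4  ⊔preds={1}  new={1,2,3}  old={2,3}  +wl: 
  step 6. node 5  ⊔preds={1}  new={0,1}  old={}  +wl: 4
  step 7. node 1  ⊔preds={0,1,2,3}  new={0,1,2,3}  old={0,2,3}  +wl: 2,3
  step 8. node 0  ⊔preds={0,1,2,3}  new={0,2,3}  stable
  step 9. node 4  ⊔preds={0,1}  new={1,2,3}  stable
  step 10. node 2  ⊔preds={0,1,2,3}  new={0,1,2,3}  stable
  step 11. node 3  ⊔preds={0,1,2,3}  new={1}  stable

Least fixpoint reached:
  node 0: {0,2,3}
  node 1: {0,1,2,3}
  node 2: {0,1,2,3}
  node 3: {1}
  node 4: {1,2,3}
  node 5: {0,1}

{1,2,3}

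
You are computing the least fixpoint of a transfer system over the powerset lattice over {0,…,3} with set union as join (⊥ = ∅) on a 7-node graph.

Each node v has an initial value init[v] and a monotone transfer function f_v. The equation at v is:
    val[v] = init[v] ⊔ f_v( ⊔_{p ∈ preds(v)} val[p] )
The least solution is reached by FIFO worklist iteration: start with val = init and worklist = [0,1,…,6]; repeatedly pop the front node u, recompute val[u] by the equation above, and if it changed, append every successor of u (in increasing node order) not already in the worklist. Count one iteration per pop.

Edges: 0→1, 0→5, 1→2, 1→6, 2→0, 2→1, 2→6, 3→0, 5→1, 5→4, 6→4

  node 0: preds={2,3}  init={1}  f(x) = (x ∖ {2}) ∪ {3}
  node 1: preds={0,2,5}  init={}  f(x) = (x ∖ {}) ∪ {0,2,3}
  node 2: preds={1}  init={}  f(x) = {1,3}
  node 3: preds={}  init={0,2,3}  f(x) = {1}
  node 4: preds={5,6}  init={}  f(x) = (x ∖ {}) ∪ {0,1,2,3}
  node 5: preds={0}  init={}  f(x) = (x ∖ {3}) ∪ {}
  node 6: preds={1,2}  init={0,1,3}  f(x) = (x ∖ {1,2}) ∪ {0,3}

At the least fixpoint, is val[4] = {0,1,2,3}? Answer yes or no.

yes

Trace (10 dequeues):
  [1] u=0 | in {0,2,3} | out {0,1,3} | prev {1} | push {}
  [2] u=1 | in {0,1,3} | out {0,1,2,3} | prev {} | push {}
  [3] u=2 | in {0,1,2,3} | out {1,3} | prev {} | push {0,1}
  [4] u=3 | in {} | out {0,1,2,3} | prev {0,2,3} | push {}
  [5] u=4 | in {0,1,3} | out {0,1,2,3} | prev {} | push {}
  [6] u=5 | in {0,1,3} | out {0,1} | prev {} | push {4}
  [7] u=6 | in {0,1,2,3} | out {0,1,3} | ==
  [8] u=0 | in {0,1,2,3} | out {0,1,3} | ==
  [9] u=1 | in {0,1,3} | out {0,1,2,3} | ==
  [10] u=4 | in {0,1,3} | out {0,1,2,3} | ==

Converged values:
  [0] {0,1,3}
  [1] {0,1,2,3}
  [2] {1,3}
  [3] {0,1,2,3}
  [4] {0,1,2,3}
  [5] {0,1}
  [6] {0,1,3}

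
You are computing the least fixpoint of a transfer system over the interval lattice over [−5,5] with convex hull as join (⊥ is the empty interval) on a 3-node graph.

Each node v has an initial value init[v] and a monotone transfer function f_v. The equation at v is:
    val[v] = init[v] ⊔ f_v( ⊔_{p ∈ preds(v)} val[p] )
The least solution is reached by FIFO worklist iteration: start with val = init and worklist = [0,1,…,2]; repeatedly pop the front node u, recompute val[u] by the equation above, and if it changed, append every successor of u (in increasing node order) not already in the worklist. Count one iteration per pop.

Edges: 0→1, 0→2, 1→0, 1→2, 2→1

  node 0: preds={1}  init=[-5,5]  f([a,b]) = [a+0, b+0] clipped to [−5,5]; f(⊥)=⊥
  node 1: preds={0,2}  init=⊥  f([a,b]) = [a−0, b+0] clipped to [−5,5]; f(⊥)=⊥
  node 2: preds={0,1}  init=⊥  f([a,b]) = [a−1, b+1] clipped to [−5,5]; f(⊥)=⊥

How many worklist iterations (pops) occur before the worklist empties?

Iteration log — 5 steps:
  step 1. node 0  ⊔preds=⊥  new=[-5,5]  stable
  step 2. node 1  ⊔preds=[-5,5]  new=[-5,5]  old=⊥  +wl: 0
  step 3. node 2  ⊔preds=[-5,5]  new=[-5,5]  old=⊥  +wl: 1
  step 4. node 0  ⊔preds=[-5,5]  new=[-5,5]  stable
  step 5. node 1  ⊔preds=[-5,5]  new=[-5,5]  stable

Least fixpoint reached:
  node 0: [-5,5]
  node 1: [-5,5]
  node 2: [-5,5]

5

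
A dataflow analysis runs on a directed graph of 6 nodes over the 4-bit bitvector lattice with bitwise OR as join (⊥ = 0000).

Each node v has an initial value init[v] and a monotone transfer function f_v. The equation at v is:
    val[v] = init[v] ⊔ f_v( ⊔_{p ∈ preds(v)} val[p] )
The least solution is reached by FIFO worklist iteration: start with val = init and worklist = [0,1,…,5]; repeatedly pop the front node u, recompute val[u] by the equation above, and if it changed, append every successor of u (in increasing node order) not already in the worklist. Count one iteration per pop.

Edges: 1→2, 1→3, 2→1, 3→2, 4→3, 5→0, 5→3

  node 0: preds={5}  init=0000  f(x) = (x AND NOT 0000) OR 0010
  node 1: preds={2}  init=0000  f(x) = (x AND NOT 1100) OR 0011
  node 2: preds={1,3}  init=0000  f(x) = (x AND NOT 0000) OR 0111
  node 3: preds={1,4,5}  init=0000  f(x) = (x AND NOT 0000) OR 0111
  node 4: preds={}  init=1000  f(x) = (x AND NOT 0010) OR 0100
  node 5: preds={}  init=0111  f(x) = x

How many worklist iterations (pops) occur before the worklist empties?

Iteration log — 10 steps:
  step 1. node 0  ⊔preds=0111  new=0111  old=0000  +wl: 
  step 2. node 1  ⊔preds=0000  new=0011  old=0000  +wl: 
  step 3. node 2  ⊔preds=0011  new=0111  old=0000  +wl: 1
  step 4. node 3  ⊔preds=1111  new=1111  old=0000  +wl: 2
  step 5. node 4  ⊔preds=0000  new=1100  old=1000  +wl: 3
  step 6. node 5  ⊔preds=0000  new=0111  stable
  step 7. node 1  ⊔preds=0111  new=0011  stable
  step 8. node 2  ⊔preds=1111  new=1111  old=0111  +wl: 1
  step 9. node 3  ⊔preds=1111  new=1111  stable
  step 10. node 1  ⊔preds=1111  new=0011  stable

Least fixpoint reached:
  node 0: 0111
  node 1: 0011
  node 2: 1111
  node 3: 1111
  node 4: 1100
  node 5: 0111

10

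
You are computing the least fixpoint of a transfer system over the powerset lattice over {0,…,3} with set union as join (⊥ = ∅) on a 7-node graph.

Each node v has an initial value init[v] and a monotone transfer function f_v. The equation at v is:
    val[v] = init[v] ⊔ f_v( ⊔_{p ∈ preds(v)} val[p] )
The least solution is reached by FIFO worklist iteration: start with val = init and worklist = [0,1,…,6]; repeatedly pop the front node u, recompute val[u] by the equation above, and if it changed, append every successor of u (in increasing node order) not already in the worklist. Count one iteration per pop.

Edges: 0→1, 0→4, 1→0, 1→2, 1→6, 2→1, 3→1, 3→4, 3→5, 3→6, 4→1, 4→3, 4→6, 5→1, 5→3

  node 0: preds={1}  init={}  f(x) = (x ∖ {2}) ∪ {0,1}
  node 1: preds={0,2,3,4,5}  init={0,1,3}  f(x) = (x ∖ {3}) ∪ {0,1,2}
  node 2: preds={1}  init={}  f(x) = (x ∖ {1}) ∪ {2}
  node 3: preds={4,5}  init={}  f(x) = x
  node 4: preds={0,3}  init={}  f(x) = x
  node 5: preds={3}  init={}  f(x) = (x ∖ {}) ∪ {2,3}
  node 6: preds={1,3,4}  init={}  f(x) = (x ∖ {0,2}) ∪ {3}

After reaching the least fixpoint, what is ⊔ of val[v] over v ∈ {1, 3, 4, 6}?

Worklist (16 pops):
  #1 pop 0: in={0,1,3} → {0,1,3} (was {}); enqueue []
  #2 pop 1: in={0,1,3} → {0,1,2,3} (was {0,1,3}); enqueue [0]
  #3 pop 2: in={0,1,2,3} → {0,2,3} (was {}); enqueue [1]
  #4 pop 3: in={} → {} (no change)
  #5 pop 4: in={0,1,3} → {0,1,3} (was {}); enqueue [3]
  #6 pop 5: in={} → {2,3} (was {}); enqueue []
  #7 pop 6: in={0,1,2,3} → {1,3} (was {}); enqueue []
  #8 pop 0: in={0,1,2,3} → {0,1,3} (no change)
  #9 pop 1: in={0,1,2,3} → {0,1,2,3} (no change)
  #10 pop 3: in={0,1,2,3} → {0,1,2,3} (was {}); enqueue [1,4,5,6]
  #11 pop 1: in={0,1,2,3} → {0,1,2,3} (no change)
  #12 pop 4: in={0,1,2,3} → {0,1,2,3} (was {0,1,3}); enqueue [1,3]
  #13 pop 5: in={0,1,2,3} → {0,1,2,3} (was {2,3}); enqueue []
  #14 pop 6: in={0,1,2,3} → {1,3} (no change)
  #15 pop 1: in={0,1,2,3} → {0,1,2,3} (no change)
  #16 pop 3: in={0,1,2,3} → {0,1,2,3} (no change)

Fixpoint:
  val[0] = {0,1,3}
  val[1] = {0,1,2,3}
  val[2] = {0,2,3}
  val[3] = {0,1,2,3}
  val[4] = {0,1,2,3}
  val[5] = {0,1,2,3}
  val[6] = {1,3}

{0,1,2,3}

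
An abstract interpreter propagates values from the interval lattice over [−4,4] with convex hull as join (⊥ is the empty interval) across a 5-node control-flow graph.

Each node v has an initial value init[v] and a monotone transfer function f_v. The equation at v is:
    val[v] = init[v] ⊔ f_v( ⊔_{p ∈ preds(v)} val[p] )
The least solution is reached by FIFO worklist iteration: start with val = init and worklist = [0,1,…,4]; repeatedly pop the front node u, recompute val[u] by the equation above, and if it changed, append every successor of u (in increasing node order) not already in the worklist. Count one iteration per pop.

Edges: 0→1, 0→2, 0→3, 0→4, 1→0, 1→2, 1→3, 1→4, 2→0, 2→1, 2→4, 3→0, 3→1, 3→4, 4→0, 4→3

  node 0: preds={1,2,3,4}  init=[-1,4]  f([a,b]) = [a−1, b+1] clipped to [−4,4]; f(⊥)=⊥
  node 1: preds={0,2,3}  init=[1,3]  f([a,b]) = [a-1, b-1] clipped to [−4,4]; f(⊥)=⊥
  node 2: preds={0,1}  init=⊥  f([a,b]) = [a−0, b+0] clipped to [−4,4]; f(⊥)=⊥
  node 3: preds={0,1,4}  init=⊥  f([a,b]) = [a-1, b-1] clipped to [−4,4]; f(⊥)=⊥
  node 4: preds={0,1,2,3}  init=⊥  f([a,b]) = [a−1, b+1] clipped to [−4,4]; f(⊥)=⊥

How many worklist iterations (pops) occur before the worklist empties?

Worklist (12 pops):
  #1 pop 0: in=[1,3] → [-1,4] (no change)
  #2 pop 1: in=[-1,4] → [-2,3] (was [1,3]); enqueue [0]
  #3 pop 2: in=[-2,4] → [-2,4] (was ⊥); enqueue [1]
  #4 pop 3: in=[-2,4] → [-3,3] (was ⊥); enqueue []
  #5 pop 4: in=[-3,4] → [-4,4] (was ⊥); enqueue [3]
  #6 pop 0: in=[-4,4] → [-4,4] (was [-1,4]); enqueue [2,4]
  #7 pop 1: in=[-4,4] → [-4,3] (was [-2,3]); enqueue [0]
  #8 pop 3: in=[-4,4] → [-4,3] (was [-3,3]); enqueue [1]
  #9 pop 2: in=[-4,4] → [-4,4] (was [-2,4]); enqueue []
  #10 pop 4: in=[-4,4] → [-4,4] (no change)
  #11 pop 0: in=[-4,4] → [-4,4] (no change)
  #12 pop 1: in=[-4,4] → [-4,3] (no change)

Fixpoint:
  val[0] = [-4,4]
  val[1] = [-4,3]
  val[2] = [-4,4]
  val[3] = [-4,3]
  val[4] = [-4,4]

12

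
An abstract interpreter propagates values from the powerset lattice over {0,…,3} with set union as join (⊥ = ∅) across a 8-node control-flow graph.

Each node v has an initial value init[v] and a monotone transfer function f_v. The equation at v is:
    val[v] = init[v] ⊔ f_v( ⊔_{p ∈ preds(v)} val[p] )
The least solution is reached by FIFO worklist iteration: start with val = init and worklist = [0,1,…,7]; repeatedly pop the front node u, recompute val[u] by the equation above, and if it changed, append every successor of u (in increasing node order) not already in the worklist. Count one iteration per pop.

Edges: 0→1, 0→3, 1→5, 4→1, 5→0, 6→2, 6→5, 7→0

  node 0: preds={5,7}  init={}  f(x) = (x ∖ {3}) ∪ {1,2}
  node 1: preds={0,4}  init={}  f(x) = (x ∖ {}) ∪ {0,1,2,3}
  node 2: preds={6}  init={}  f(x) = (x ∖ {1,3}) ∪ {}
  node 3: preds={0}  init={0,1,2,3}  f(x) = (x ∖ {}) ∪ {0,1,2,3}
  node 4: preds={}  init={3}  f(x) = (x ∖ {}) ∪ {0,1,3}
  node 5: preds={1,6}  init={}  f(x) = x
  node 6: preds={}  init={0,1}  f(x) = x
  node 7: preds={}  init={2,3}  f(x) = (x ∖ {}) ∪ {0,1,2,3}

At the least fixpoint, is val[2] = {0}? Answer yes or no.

Trace (12 dequeues):
  [1] u=0 | in {2,3} | out {1,2} | prev {} | push {}
  [2] u=1 | in {1,2,3} | out {0,1,2,3} | prev {} | push {}
  [3] u=2 | in {0,1} | out {0} | prev {} | push {}
  [4] u=3 | in {1,2} | out {0,1,2,3} | ==
  [5] u=4 | in {} | out {0,1,3} | prev {3} | push {1}
  [6] u=5 | in {0,1,2,3} | out {0,1,2,3} | prev {} | push {0}
  [7] u=6 | in {} | out {0,1} | ==
  [8] u=7 | in {} | out {0,1,2,3} | prev {2,3} | push {}
  [9] u=1 | in {0,1,2,3} | out {0,1,2,3} | ==
  [10] u=0 | in {0,1,2,3} | out {0,1,2} | prev {1,2} | push {1,3}
  [11] u=1 | in {0,1,2,3} | out {0,1,2,3} | ==
  [12] u=3 | in {0,1,2} | out {0,1,2,3} | ==

Converged values:
  [0] {0,1,2}
  [1] {0,1,2,3}
  [2] {0}
  [3] {0,1,2,3}
  [4] {0,1,3}
  [5] {0,1,2,3}
  [6] {0,1}
  [7] {0,1,2,3}

yes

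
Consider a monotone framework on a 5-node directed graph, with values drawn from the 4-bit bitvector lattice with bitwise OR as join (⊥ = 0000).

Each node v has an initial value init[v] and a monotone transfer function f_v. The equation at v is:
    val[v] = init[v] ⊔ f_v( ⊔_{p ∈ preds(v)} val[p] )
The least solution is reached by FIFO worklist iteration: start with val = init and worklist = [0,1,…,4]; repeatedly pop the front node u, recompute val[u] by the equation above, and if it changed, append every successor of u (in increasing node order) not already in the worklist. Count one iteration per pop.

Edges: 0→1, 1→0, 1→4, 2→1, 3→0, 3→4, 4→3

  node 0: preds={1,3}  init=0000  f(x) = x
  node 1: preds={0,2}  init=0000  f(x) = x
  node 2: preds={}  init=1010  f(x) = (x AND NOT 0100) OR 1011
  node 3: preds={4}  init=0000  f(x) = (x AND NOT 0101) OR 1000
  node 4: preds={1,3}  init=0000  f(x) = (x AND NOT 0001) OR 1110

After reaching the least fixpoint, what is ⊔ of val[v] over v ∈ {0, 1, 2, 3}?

Trace (11 dequeues):
  [1] u=0 | in 0000 | out 0000 | ==
  [2] u=1 | in 1010 | out 1010 | prev 0000 | push {0}
  [3] u=2 | in 0000 | out 1011 | prev 1010 | push {1}
  [4] u=3 | in 0000 | out 1000 | prev 0000 | push {}
  [5] u=4 | in 1010 | out 1110 | prev 0000 | push {3}
  [6] u=0 | in 1010 | out 1010 | prev 0000 | push {}
  [7] u=1 | in 1011 | out 1011 | prev 1010 | push {0,4}
  [8] u=3 | in 1110 | out 1010 | prev 1000 | push {}
  [9] u=0 | in 1011 | out 1011 | prev 1010 | push {1}
  [10] u=4 | in 1011 | out 1110 | ==
  [11] u=1 | in 1011 | out 1011 | ==

Converged values:
  [0] 1011
  [1] 1011
  [2] 1011
  [3] 1010
  [4] 1110

1011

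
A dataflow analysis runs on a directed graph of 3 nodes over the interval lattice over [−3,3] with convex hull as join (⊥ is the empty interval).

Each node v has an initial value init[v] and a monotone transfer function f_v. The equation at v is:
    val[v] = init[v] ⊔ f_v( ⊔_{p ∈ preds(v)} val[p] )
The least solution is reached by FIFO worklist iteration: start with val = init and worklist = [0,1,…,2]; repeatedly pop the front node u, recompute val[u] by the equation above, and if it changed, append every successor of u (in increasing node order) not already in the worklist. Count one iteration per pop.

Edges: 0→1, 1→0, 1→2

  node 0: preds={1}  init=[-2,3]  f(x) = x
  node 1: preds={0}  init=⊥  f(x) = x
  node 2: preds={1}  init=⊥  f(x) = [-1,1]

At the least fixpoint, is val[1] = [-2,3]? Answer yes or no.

yes

Trace (4 dequeues):
  [1] u=0 | in ⊥ | out [-2,3] | ==
  [2] u=1 | in [-2,3] | out [-2,3] | prev ⊥ | push {0}
  [3] u=2 | in [-2,3] | out [-1,1] | prev ⊥ | push {}
  [4] u=0 | in [-2,3] | out [-2,3] | ==

Converged values:
  [0] [-2,3]
  [1] [-2,3]
  [2] [-1,1]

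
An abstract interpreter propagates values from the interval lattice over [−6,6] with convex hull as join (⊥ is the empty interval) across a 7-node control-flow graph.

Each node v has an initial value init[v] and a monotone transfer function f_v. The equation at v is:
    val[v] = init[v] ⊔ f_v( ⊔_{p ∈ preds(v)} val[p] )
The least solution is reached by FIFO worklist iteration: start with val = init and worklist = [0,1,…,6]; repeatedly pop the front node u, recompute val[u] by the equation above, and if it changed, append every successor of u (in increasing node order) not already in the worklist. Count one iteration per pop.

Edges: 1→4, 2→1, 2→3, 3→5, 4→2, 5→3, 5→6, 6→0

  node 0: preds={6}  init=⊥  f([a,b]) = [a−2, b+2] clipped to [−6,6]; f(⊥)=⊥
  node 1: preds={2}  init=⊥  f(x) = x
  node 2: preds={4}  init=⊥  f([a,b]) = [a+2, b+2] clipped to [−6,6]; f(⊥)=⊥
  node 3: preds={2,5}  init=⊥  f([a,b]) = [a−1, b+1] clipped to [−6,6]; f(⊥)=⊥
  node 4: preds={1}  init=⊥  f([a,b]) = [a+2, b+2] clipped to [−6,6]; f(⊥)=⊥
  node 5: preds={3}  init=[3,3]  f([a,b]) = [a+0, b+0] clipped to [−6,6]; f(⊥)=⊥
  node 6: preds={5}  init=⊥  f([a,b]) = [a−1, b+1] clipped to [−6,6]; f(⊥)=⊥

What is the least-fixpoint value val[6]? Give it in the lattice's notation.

Trace (40 dequeues):
  [1] u=0 | in ⊥ | out ⊥ | ==
  [2] u=1 | in ⊥ | out ⊥ | ==
  [3] u=2 | in ⊥ | out ⊥ | ==
  [4] u=3 | in [3,3] | out [2,4] | prev ⊥ | push {}
  [5] u=4 | in ⊥ | out ⊥ | ==
  [6] u=5 | in [2,4] | out [2,4] | prev [3,3] | push {3}
  [7] u=6 | in [2,4] | out [1,5] | prev ⊥ | push {0}
  [8] u=3 | in [2,4] | out [1,5] | prev [2,4] | push {5}
  [9] u=0 | in [1,5] | out [-1,6] | prev ⊥ | push {}
  [10] u=5 | in [1,5] | out [1,5] | prev [2,4] | push {3,6}
  [11] u=3 | in [1,5] | out [0,6] | prev [1,5] | push {5}
  [12] u=6 | in [1,5] | out [0,6] | prev [1,5] | push {0}
  [13] u=5 | in [0,6] | out [0,6] | prev [1,5] | push {3,6}
  [14] u=0 | in [0,6] | out [-2,6] | prev [-1,6] | push {}
  [15] u=3 | in [0,6] | out [-1,6] | prev [0,6] | push {5}
  [16] u=6 | in [0,6] | out [-1,6] | prev [0,6] | push {0}
  [17] u=5 | in [-1,6] | out [-1,6] | prev [0,6] | push {3,6}
  [18] u=0 | in [-1,6] | out [-3,6] | prev [-2,6] | push {}
  [19] u=3 | in [-1,6] | out [-2,6] | prev [-1,6] | push {5}
  [20] u=6 | in [-1,6] | out [-2,6] | prev [-1,6] | push {0}
  [21] u=5 | in [-2,6] | out [-2,6] | prev [-1,6] | push {3,6}
  [22] u=0 | in [-2,6] | out [-4,6] | prev [-3,6] | push {}
  [23] u=3 | in [-2,6] | out [-3,6] | prev [-2,6] | push {5}
  [24] u=6 | in [-2,6] | out [-3,6] | prev [-2,6] | push {0}
  [25] u=5 | in [-3,6] | out [-3,6] | prev [-2,6] | push {3,6}
  [26] u=0 | in [-3,6] | out [-5,6] | prev [-4,6] | push {}
  [27] u=3 | in [-3,6] | out [-4,6] | prev [-3,6] | push {5}
  [28] u=6 | in [-3,6] | out [-4,6] | prev [-3,6] | push {0}
  [29] u=5 | in [-4,6] | out [-4,6] | prev [-3,6] | push {3,6}
  [30] u=0 | in [-4,6] | out [-6,6] | prev [-5,6] | push {}
  [31] u=3 | in [-4,6] | out [-5,6] | prev [-4,6] | push {5}
  [32] u=6 | in [-4,6] | out [-5,6] | prev [-4,6] | push {0}
  [33] u=5 | in [-5,6] | out [-5,6] | prev [-4,6] | push {3,6}
  [34] u=0 | in [-5,6] | out [-6,6] | ==
  [35] u=3 | in [-5,6] | out [-6,6] | prev [-5,6] | push {5}
  [36] u=6 | in [-5,6] | out [-6,6] | prev [-5,6] | push {0}
  [37] u=5 | in [-6,6] | out [-6,6] | prev [-5,6] | push {3,6}
  [38] u=0 | in [-6,6] | out [-6,6] | ==
  [39] u=3 | in [-6,6] | out [-6,6] | ==
  [40] u=6 | in [-6,6] | out [-6,6] | ==

Converged values:
  [0] [-6,6]
  [1] ⊥
  [2] ⊥
  [3] [-6,6]
  [4] ⊥
  [5] [-6,6]
  [6] [-6,6]

[-6,6]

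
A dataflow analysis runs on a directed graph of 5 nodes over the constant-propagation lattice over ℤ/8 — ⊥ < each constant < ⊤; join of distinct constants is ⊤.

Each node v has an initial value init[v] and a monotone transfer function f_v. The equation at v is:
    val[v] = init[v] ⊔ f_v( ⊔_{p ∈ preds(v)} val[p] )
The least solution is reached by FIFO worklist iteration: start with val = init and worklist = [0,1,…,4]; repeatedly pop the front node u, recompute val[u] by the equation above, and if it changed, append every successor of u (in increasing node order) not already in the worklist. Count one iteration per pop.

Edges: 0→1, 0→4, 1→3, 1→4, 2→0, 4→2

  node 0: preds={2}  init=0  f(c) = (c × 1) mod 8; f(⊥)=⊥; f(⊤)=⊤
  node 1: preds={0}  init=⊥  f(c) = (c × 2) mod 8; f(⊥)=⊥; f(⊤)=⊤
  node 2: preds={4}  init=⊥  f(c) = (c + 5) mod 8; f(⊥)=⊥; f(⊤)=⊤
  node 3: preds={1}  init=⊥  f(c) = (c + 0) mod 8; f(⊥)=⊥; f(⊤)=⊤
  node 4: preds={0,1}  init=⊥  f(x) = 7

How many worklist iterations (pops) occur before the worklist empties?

10

Iteration log — 10 steps:
  step 1. node 0  ⊔preds=⊥  new=0  stable
  step 2. node 1  ⊔preds=0  new=0  old=⊥  +wl: 
  step 3. node 2  ⊔preds=⊥  new=⊥  stable
  step 4. node 3  ⊔preds=0  new=0  old=⊥  +wl: 
  step 5. node 4  ⊔preds=0  new=7  old=⊥  +wl: 2
  step 6. node 2  ⊔preds=7  new=4  old=⊥  +wl: 0
  step 7. node 0  ⊔preds=4  new=⊤  old=0  +wl: 1,4
  step 8. node 1  ⊔preds=⊤  new=⊤  old=0  +wl: 3
  step 9. node 4  ⊔preds=⊤  new=7  stable
  step 10. node 3  ⊔preds=⊤  new=⊤  old=0  +wl: 

Least fixpoint reached:
  node 0: ⊤
  node 1: ⊤
  node 2: 4
  node 3: ⊤
  node 4: 7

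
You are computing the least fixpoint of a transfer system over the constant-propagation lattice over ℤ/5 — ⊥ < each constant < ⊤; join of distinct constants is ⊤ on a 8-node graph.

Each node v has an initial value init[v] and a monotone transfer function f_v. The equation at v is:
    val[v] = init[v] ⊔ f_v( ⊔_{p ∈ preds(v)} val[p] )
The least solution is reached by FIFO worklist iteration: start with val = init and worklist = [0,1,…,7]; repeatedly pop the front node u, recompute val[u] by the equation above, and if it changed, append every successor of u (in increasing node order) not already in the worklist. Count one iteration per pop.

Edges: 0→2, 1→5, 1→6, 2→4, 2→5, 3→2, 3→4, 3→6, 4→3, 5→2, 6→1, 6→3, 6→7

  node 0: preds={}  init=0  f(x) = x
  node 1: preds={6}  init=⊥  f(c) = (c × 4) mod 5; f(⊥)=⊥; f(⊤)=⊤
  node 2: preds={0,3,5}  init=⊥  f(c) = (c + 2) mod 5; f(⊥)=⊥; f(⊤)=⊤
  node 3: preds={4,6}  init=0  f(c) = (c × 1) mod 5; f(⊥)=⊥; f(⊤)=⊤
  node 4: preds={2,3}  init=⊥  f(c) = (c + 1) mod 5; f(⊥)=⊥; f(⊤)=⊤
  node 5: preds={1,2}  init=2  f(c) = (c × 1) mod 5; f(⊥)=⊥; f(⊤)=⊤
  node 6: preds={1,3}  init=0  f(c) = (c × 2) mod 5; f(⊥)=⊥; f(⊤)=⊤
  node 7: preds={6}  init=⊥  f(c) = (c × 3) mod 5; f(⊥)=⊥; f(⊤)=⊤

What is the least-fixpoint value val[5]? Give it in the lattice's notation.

⊤

Iteration log — 17 steps:
  step 1. node 0  ⊔preds=⊥  new=0  stable
  step 2. node 1  ⊔preds=0  new=0  old=⊥  +wl: 
  step 3. node 2  ⊔preds=⊤  new=⊤  old=⊥  +wl: 
  step 4. node 3  ⊔preds=0  new=0  stable
  step 5. node 4  ⊔preds=⊤  new=⊤  old=⊥  +wl: 3
  step 6. node 5  ⊔preds=⊤  new=⊤  old=2  +wl: 2
  step 7. node 6  ⊔preds=0  new=0  stable
  step 8. node 7  ⊔preds=0  new=0  old=⊥  +wl: 
  step 9. node 3  ⊔preds=⊤  new=⊤  old=0  +wl: 4,6
  step 10. node 2  ⊔preds=⊤  new=⊤  stable
  step 11. node 4  ⊔preds=⊤  new=⊤  stable
  step 12. node 6  ⊔preds=⊤  new=⊤  old=0  +wl: 1,3,7
  step 13. node 1  ⊔preds=⊤  new=⊤  old=0  +wl: 5,6
  step 14. node 3  ⊔preds=⊤  new=⊤  stable
  step 15. node 7  ⊔preds=⊤  new=⊤  old=0  +wl: 
  step 16. node 5  ⊔preds=⊤  new=⊤  stable
  step 17. node 6  ⊔preds=⊤  new=⊤  stable

Least fixpoint reached:
  node 0: 0
  node 1: ⊤
  node 2: ⊤
  node 3: ⊤
  node 4: ⊤
  node 5: ⊤
  node 6: ⊤
  node 7: ⊤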